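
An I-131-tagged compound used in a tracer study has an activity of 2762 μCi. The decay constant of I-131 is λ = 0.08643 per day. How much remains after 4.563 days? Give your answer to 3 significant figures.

1860 μCi

t½ = ln 2 / λ = 0.69315 / 0.08643 ≈ 8.0198 days.
Number of half-lives: n = 4.563/8.0198 ≈ 0.56897.
Remaining = 2762 × (1/2)^0.56897 = 2762 × 0.6741 ≈ 1861.9 μCi.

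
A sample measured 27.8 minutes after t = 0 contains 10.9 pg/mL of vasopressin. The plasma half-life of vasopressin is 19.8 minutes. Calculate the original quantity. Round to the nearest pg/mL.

Number of half-lives elapsed: n = 27.8/19.8 ≈ 1.404.
A₀ = A × 2^n = 10.9 × 2^1.404 = 10.9 × 2.6464 ≈ 28.846 pg/mL.

29 pg/mL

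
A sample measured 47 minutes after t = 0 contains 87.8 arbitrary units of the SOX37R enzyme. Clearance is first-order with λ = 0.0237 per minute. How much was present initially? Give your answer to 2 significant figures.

270 arbitrary units

t½ = ln 2 / λ = 0.69315 / 0.0237 ≈ 29.247 minutes.
Number of half-lives elapsed: n = 47/29.247 ≈ 1.607.
A₀ = A × 2^n = 87.8 × 2^1.607 = 87.8 × 3.0462 ≈ 267.46 arbitrary units.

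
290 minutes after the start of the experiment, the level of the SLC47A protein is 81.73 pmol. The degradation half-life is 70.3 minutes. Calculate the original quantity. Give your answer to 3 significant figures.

1430 pmol

Number of half-lives elapsed: n = 290/70.3 ≈ 4.1252.
A₀ = A × 2^n = 81.73 × 2^4.1252 = 81.73 × 17.45 ≈ 1426.2 pmol.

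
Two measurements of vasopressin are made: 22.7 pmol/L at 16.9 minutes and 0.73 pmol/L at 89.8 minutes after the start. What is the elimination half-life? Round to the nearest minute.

Over Δt = 89.8 − 16.9 = 72.9 minutes, the level fell by a factor of 22.7/0.73 ≈ 31.096.
n = log₂(31.096) ≈ 4.9587 half-lives, so t½ = 72.9/4.9587 ≈ 14.702 minutes.

15 minutes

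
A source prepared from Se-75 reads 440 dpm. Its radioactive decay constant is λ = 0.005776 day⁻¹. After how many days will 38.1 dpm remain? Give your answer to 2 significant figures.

420 days

t½ = ln 2 / λ = 0.69315 / 0.005776 ≈ 120 days.
Fraction remaining = 38.1/440 ≈ 0.086591.
n = log₂(440/38.1) = ln(11.549)/ln 2 ≈ 3.5296 half-lives.
t = n × t½ = 3.5296 × 120 ≈ 423.57 days.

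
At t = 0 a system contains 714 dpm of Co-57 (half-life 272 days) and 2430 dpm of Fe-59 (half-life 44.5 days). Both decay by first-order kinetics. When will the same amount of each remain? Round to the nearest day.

94 days

Set 714·(1/2)^(t/272) = 2430·(1/2)^(t/44.5).
Taking log₂: log₂(714/2430) = t·(1/272 − 1/44.5).
log₂(0.29383) = -1.767; 1/272 − 1/44.5 = -0.018795.
t = -1.767 / -0.018795 ≈ 94.01 days.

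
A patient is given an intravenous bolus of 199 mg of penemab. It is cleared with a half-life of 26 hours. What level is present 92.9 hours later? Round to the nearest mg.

17 mg

Number of half-lives: n = 92.9/26 ≈ 3.5731.
Remaining = 199 × (1/2)^3.5731 = 199 × 0.084023 ≈ 16.721 mg.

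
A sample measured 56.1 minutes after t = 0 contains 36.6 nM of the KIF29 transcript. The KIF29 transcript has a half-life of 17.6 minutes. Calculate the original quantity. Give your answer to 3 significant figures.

Number of half-lives elapsed: n = 56.1/17.6 ≈ 3.1875.
A₀ = A × 2^n = 36.6 × 2^3.1875 = 36.6 × 9.1103 ≈ 333.44 nM.

333 nM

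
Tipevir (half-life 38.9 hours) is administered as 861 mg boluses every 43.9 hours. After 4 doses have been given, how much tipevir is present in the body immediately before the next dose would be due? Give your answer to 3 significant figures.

The 4 doses were given 175.6, 131.7, 87.8, 43.9 hours ago.
Total = 861·(1/2)^(175.6/38.9) + 861·(1/2)^(131.7/38.9) + 861·(1/2)^(87.8/38.9) + 861·(1/2)^(43.9/38.9)
      = 37.68 + 82.382 + 180.12 + 393.8 ≈ 693.98 mg.

694 mg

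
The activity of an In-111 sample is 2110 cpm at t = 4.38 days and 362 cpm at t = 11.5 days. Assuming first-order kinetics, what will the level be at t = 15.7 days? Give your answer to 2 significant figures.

Over Δt = 11.5 − 4.38 = 7.12 days, the level fell by a factor of 2110/362 ≈ 5.8287.
n = log₂(5.8287) ≈ 2.5432 half-lives, so t½ = 7.12/2.5432 ≈ 2.7996 days.
From t = 11.5 to t = 15.7: 362 × (1/2)^((15.7−11.5)/2.7996) ≈ 127.97 cpm.

130 cpm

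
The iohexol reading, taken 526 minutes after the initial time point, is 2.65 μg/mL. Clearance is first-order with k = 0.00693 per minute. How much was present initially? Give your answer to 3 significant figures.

101 μg/mL

t½ = ln 2 / k = 0.69315 / 0.00693 ≈ 100.02 minutes.
Number of half-lives elapsed: n = 526/100.02 ≈ 5.2589.
A₀ = A × 2^n = 2.65 × 2^5.2589 = 2.65 × 38.29 ≈ 101.47 μg/mL.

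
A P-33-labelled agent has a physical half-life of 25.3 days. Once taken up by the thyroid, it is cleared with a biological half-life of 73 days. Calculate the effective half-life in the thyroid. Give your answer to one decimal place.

1/t_eff = 1/t_phys + 1/t_biol = 1/25.3 + 1/73 = 0.053224 per day.
t_eff = 25.3 × 73 / (25.3 + 73) ≈ 18.788 days.

18.8 days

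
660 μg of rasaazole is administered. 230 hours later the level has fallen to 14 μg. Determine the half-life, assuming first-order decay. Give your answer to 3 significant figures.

A/A₀ = 14/660 ≈ 0.021212.
n = log₂(47.143) ≈ 5.559 half-lives elapsed in 230 hours.
t½ = 230/5.559 ≈ 41.375 hours.

41.4 hours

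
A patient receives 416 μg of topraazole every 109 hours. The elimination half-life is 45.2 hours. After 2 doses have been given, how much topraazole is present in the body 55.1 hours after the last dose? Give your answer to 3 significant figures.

The 2 doses were given 164.1, 55.1 hours ago.
Total = 416·(1/2)^(164.1/45.2) + 416·(1/2)^(55.1/45.2)
      = 33.589 + 178.7 ≈ 212.29 μg.

212 μg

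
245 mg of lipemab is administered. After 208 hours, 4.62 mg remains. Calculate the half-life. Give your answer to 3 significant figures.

A/A₀ = 4.62/245 ≈ 0.018857.
n = log₂(53.03) ≈ 5.7287 half-lives elapsed in 208 hours.
t½ = 208/5.7287 ≈ 36.308 hours.

36.3 hours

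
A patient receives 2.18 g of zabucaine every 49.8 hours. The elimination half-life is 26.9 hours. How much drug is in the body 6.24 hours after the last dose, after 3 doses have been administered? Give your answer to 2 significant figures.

The 3 doses were given 105.84, 56.04, 6.24 hours ago.
Total = 2.18·(1/2)^(105.84/26.9) + 2.18·(1/2)^(56.04/26.9) + 2.18·(1/2)^(6.24/26.9)
      = 0.14257 + 0.51443 + 1.8562 ≈ 2.5132 g.

2.5 g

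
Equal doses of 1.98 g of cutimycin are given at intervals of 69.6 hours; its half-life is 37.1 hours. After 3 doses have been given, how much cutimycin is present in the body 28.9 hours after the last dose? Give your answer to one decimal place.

The 3 doses were given 168.1, 98.5, 28.9 hours ago.
Total = 1.98·(1/2)^(168.1/37.1) + 1.98·(1/2)^(98.5/37.1) + 1.98·(1/2)^(28.9/37.1)
      = 0.085644 + 0.31437 + 1.1539 ≈ 1.5539 g.

1.6 g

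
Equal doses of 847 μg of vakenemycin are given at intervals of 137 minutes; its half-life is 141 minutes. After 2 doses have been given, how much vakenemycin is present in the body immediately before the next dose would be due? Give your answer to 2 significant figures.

650 μg

The 2 doses were given 274, 137 minutes ago.
Total = 847·(1/2)^(274/141) + 847·(1/2)^(137/141)
      = 220.24 + 431.91 ≈ 652.15 μg.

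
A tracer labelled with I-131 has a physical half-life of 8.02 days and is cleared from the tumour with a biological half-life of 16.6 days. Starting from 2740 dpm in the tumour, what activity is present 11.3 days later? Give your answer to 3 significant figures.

1/t_eff = 1/t_phys + 1/t_biol = 1/8.02 + 1/16.6 = 0.18493 per day.
t_eff = 8.02 × 16.6 / (8.02 + 16.6) ≈ 5.4075 days.
Remaining = 2740 × (1/2)^(11.3/5.4075) = 2740 × (1/2)^2.0897 ≈ 643.71 dpm.

644 dpm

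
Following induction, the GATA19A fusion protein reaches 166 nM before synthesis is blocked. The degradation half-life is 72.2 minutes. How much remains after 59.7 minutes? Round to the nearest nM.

94 nM

Number of half-lives: n = 59.7/72.2 ≈ 0.82687.
Remaining = 166 × (1/2)^0.82687 = 166 × 0.56375 ≈ 93.583 nM.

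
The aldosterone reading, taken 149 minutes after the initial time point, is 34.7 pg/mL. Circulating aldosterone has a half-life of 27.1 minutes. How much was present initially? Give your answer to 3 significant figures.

Number of half-lives elapsed: n = 149/27.1 ≈ 5.4982.
A₀ = A × 2^n = 34.7 × 2^5.4982 = 34.7 × 45.197 ≈ 1568.3 pg/mL.

1570 pg/mL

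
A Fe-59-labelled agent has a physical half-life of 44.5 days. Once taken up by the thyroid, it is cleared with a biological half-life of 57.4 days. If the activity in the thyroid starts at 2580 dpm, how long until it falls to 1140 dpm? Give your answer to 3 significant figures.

29.5 days

1/t_eff = 1/t_phys + 1/t_biol = 1/44.5 + 1/57.4 = 0.039894 per day.
t_eff = 44.5 × 57.4 / (44.5 + 57.4) ≈ 25.067 days.
n = log₂(2580/1140) ≈ 1.1783; t = 1.1783 × 25.067 ≈ 29.537 days.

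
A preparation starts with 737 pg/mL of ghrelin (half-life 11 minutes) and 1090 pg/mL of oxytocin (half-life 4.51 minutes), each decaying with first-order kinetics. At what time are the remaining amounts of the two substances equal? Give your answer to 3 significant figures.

Set 737·(1/2)^(t/11) = 1090·(1/2)^(t/4.51).
Taking log₂: log₂(737/1090) = t·(1/11 − 1/4.51).
log₂(0.67615) = -0.56459; 1/11 − 1/4.51 = -0.13082.
t = -0.56459 / -0.13082 ≈ 4.3158 minutes.

4.32 minutes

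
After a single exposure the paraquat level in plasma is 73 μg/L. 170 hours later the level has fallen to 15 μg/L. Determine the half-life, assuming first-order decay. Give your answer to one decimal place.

A/A₀ = 15/73 ≈ 0.20548.
n = log₂(4.8667) ≈ 2.2829 half-lives elapsed in 170 hours.
t½ = 170/2.2829 ≈ 74.466 hours.

74.5 hours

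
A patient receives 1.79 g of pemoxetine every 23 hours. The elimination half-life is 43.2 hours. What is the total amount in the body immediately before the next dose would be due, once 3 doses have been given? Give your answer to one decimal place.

2.7 g

The 3 doses were given 69, 46, 23 hours ago.
Total = 1.79·(1/2)^(69/43.2) + 1.79·(1/2)^(46/43.2) + 1.79·(1/2)^(23/43.2)
      = 0.59162 + 0.85568 + 1.2376 ≈ 2.6849 g.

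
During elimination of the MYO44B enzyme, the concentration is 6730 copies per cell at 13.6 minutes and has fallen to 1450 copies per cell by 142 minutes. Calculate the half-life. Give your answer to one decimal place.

Over Δt = 142 − 13.6 = 128.4 minutes, the level fell by a factor of 6730/1450 ≈ 4.6414.
n = log₂(4.6414) ≈ 2.2146 half-lives, so t½ = 128.4/2.2146 ≈ 57.98 minutes.

58.0 minutes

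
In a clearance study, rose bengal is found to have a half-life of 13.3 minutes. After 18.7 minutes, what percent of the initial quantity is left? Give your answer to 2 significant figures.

38%

n = 18.7/13.3 ≈ 1.406 half-lives.
Fraction remaining = (1/2)^1.406 ≈ 0.37735, i.e. 37.735%.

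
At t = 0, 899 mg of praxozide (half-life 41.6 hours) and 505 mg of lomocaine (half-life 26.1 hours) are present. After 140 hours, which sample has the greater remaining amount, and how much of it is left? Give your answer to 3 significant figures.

praxozide, 87.2 mg

praxozide: 899 × (1/2)^3.3654 ≈ 87.232 mg.
lomocaine: 505 × (1/2)^5.364 ≈ 12.262 mg.
Praxozide has more remaining, at ≈ 87.232 mg.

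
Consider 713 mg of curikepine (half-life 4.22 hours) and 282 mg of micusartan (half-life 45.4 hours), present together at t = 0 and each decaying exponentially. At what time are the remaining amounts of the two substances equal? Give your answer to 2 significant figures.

Set 713·(1/2)^(t/4.22) = 282·(1/2)^(t/45.4).
Taking log₂: log₂(713/282) = t·(1/4.22 − 1/45.4).
log₂(2.5284) = 1.3382; 1/4.22 − 1/45.4 = 0.21494.
t = 1.3382 / 0.21494 ≈ 6.2259 hours.

6.2 hours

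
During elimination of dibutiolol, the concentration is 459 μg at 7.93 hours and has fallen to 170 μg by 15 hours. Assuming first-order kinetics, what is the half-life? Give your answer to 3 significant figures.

4.93 hours

Over Δt = 15 − 7.93 = 7.07 hours, the level fell by a factor of 459/170 ≈ 2.7.
n = log₂(2.7) ≈ 1.433 half-lives, so t½ = 7.07/1.433 ≈ 4.9338 hours.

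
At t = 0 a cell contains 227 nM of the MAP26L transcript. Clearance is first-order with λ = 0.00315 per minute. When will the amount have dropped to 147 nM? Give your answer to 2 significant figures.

t½ = ln 2 / λ = 0.69315 / 0.00315 ≈ 220.05 minutes.
Fraction remaining = 147/227 ≈ 0.64758.
n = log₂(227/147) = ln(1.5442)/ln 2 ≈ 0.62688 half-lives.
t = n × t½ = 0.62688 × 220.05 ≈ 137.94 minutes.

140 minutes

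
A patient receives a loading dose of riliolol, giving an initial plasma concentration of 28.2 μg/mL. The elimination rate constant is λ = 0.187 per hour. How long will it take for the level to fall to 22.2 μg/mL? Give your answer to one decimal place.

t½ = ln 2 / λ = 0.69315 / 0.187 ≈ 3.7067 hours.
Fraction remaining = 22.2/28.2 ≈ 0.78723.
n = log₂(28.2/22.2) = ln(1.2703)/ln 2 ≈ 0.34514 half-lives.
t = n × t½ = 0.34514 × 3.7067 ≈ 1.2793 hours.

1.3 hours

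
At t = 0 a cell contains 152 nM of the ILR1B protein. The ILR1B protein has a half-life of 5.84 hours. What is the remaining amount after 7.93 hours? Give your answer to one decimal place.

59.3 nM

Number of half-lives: n = 7.93/5.84 ≈ 1.3579.
Remaining = 152 × (1/2)^1.3579 = 152 × 0.39016 ≈ 59.304 nM.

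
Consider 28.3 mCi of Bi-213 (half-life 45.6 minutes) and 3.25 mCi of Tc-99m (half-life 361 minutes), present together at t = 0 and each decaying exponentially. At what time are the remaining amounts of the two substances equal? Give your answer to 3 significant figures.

Set 28.3·(1/2)^(t/45.6) = 3.25·(1/2)^(t/361).
Taking log₂: log₂(28.3/3.25) = t·(1/45.6 − 1/361).
log₂(8.7077) = 3.1223; 1/45.6 − 1/361 = 0.01916.
t = 3.1223 / 0.01916 ≈ 162.96 minutes.

163 minutes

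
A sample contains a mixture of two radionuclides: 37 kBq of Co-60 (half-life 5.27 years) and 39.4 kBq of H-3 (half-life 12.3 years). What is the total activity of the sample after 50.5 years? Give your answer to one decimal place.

Co-60: 37 × (1/2)^(50.5/5.27) = 37 × (1/2)^9.5825 ≈ 0.048258 kBq.
H-3: 39.4 × (1/2)^(50.5/12.3) = 39.4 × (1/2)^4.1057 ≈ 2.2885 kBq.
Total = 0.048258 + 2.2885 ≈ 2.3368 kBq.

2.3 kBq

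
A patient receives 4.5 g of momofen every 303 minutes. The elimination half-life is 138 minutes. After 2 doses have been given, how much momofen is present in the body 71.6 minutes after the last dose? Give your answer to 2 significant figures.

The 2 doses were given 374.6, 71.6 minutes ago.
Total = 4.5·(1/2)^(374.6/138) + 4.5·(1/2)^(71.6/138)
      = 0.6856 + 3.1407 ≈ 3.8263 g.

3.8 g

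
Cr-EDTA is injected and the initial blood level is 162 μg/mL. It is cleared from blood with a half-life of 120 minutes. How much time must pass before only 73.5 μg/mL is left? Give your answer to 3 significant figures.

137 minutes

Fraction remaining = 73.5/162 ≈ 0.4537.
n = log₂(162/73.5) = ln(2.2041)/ln 2 ≈ 1.1402 half-lives.
t = n × t½ = 1.1402 × 120 ≈ 136.82 minutes.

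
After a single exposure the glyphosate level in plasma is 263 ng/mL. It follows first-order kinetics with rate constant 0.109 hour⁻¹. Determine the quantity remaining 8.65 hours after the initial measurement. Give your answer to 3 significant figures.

102 ng/mL

t½ = ln 2 / λ = 0.69315 / 0.109 ≈ 6.3591 hours.
Number of half-lives: n = 8.65/6.3591 ≈ 1.3602.
Remaining = 263 × (1/2)^1.3602 = 263 × 0.38952 ≈ 102.44 ng/mL.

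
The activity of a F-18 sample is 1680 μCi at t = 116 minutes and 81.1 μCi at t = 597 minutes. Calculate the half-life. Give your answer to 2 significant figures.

110 minutes

Over Δt = 597 − 116 = 481 minutes, the level fell by a factor of 1680/81.1 ≈ 20.715.
n = log₂(20.715) ≈ 4.3726 half-lives, so t½ = 481/4.3726 ≈ 110 minutes.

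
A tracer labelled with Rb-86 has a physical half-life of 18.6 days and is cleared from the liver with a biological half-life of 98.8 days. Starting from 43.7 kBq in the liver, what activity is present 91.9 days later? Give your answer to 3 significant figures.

0.747 kBq

1/t_eff = 1/t_phys + 1/t_biol = 1/18.6 + 1/98.8 = 0.063885 per day.
t_eff = 18.6 × 98.8 / (18.6 + 98.8) ≈ 15.653 days.
Remaining = 43.7 × (1/2)^(91.9/15.653) = 43.7 × (1/2)^5.871 ≈ 0.74667 kBq.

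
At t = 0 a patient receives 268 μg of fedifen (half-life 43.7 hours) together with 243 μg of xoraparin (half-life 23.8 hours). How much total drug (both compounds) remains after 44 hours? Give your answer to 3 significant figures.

fedifen: 268 × (1/2)^(44/43.7) = 268 × (1/2)^1.0069 ≈ 133.36 μg.
xoraparin: 243 × (1/2)^(44/23.8) = 243 × (1/2)^1.8487 ≈ 67.465 μg.
Total = 133.36 + 67.465 ≈ 200.83 μg.

201 μg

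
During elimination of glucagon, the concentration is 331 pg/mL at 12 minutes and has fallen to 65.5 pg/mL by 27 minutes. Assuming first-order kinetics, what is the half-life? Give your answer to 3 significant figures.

Over Δt = 27 − 12 = 15 minutes, the level fell by a factor of 331/65.5 ≈ 5.0534.
n = log₂(5.0534) ≈ 2.3373 half-lives, so t½ = 15/2.3373 ≈ 6.4178 minutes.

6.42 minutes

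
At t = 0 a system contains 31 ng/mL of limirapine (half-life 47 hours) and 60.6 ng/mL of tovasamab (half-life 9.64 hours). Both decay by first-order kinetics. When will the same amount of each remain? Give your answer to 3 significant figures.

Set 31·(1/2)^(t/47) = 60.6·(1/2)^(t/9.64).
Taking log₂: log₂(31/60.6) = t·(1/47 − 1/9.64).
log₂(0.51155) = -0.96705; 1/47 − 1/9.64 = -0.082458.
t = -0.96705 / -0.082458 ≈ 11.728 hours.

11.7 hours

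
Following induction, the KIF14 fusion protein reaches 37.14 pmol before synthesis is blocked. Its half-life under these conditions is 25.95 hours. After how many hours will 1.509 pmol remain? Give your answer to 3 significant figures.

120 hours

Fraction remaining = 1.509/37.14 ≈ 0.04063.
n = log₂(37.14/1.509) = ln(24.612)/ln 2 ≈ 4.6213 half-lives.
t = n × t½ = 4.6213 × 25.95 ≈ 119.92 hours.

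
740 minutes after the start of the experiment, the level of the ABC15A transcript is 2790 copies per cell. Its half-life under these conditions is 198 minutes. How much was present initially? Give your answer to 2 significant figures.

37000 copies per cell

Number of half-lives elapsed: n = 740/198 ≈ 3.7374.
A₀ = A × 2^n = 2790 × 2^3.7374 = 2790 × 13.337 ≈ 37211 copies per cell.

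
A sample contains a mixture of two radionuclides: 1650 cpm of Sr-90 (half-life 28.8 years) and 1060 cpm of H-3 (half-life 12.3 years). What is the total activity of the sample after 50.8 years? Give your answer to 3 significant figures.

546 cpm

Sr-90: 1650 × (1/2)^(50.8/28.8) = 1650 × (1/2)^1.7639 ≈ 485.85 cpm.
H-3: 1060 × (1/2)^(50.8/12.3) = 1060 × (1/2)^4.1301 ≈ 60.538 cpm.
Total = 485.85 + 60.538 ≈ 546.39 cpm.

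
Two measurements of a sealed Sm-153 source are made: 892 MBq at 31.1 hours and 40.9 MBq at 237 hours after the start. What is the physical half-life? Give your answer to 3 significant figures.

46.3 hours

Over Δt = 237 − 31.1 = 205.9 hours, the level fell by a factor of 892/40.9 ≈ 21.809.
n = log₂(21.809) ≈ 4.4469 half-lives, so t½ = 205.9/4.4469 ≈ 46.302 hours.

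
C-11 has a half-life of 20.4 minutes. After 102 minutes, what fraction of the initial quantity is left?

n = 102/20.4 ≈ 5 half-lives.
Fraction remaining = (1/2)^5 ≈ 0.03125.

0.03125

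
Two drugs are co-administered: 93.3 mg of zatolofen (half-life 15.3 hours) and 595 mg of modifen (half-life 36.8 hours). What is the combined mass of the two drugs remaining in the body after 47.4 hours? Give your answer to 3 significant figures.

zatolofen: 93.3 × (1/2)^(47.4/15.3) = 93.3 × (1/2)^3.098 ≈ 10.896 mg.
modifen: 595 × (1/2)^(47.4/36.8) = 595 × (1/2)^1.288 ≈ 243.66 mg.
Total = 10.896 + 243.66 ≈ 254.55 mg.

255 mg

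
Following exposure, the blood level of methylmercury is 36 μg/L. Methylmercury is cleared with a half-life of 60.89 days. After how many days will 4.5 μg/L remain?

4.5/36 = 1/8, so 3 half-lives have elapsed.
t = 3 × 60.89 = 182.67 days.

182.67 days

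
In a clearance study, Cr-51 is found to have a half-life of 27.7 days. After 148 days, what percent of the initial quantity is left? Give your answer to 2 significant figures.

2.5%

n = 148/27.7 ≈ 5.343 half-lives.
Fraction remaining = (1/2)^5.343 ≈ 0.024638, i.e. 2.4638%.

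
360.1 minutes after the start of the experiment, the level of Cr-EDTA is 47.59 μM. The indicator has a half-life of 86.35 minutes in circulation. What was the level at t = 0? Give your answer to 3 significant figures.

Number of half-lives elapsed: n = 360.1/86.35 ≈ 4.1702.
A₀ = A × 2^n = 47.59 × 2^4.1702 = 47.59 × 18.004 ≈ 856.81 μM.

857 μM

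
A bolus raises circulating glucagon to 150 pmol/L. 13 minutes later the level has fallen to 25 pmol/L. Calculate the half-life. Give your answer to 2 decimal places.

5.03 minutes

A/A₀ = 25/150 ≈ 0.16667.
n = log₂(6) ≈ 2.585 half-lives elapsed in 13 minutes.
t½ = 13/2.585 ≈ 5.0291 minutes.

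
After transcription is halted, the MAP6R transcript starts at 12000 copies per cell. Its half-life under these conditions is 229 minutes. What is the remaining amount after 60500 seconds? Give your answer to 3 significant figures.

Convert the elapsed time: 60500 seconds = 1008.33 minutes.
Number of half-lives: n = 1008.33/229 ≈ 4.4032.
Remaining = 12000 × (1/2)^4.4032 = 12000 × 0.047261 ≈ 567.13 copies per cell.

567 copies per cell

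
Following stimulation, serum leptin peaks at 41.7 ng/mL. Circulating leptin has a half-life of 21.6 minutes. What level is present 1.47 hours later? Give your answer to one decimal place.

Convert the elapsed time: 1.47 hours = 88.2 minutes.
Number of half-lives: n = 88.2/21.6 ≈ 4.0833.
Remaining = 41.7 × (1/2)^4.0833 = 41.7 × 0.058992 ≈ 2.46 ng/mL.

2.5 ng/mL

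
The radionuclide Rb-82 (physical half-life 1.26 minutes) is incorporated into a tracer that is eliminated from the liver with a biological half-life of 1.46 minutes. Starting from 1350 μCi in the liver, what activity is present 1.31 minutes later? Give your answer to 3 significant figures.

353 μCi

1/t_eff = 1/t_phys + 1/t_biol = 1/1.26 + 1/1.46 = 1.4786 per minute.
t_eff = 1.26 × 1.46 / (1.26 + 1.46) ≈ 0.67632 minutes.
Remaining = 1350 × (1/2)^(1.31/0.67632) = 1350 × (1/2)^1.9369 ≈ 352.58 μCi.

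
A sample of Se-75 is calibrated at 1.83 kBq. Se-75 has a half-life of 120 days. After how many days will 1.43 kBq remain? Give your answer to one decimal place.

42.7 days

Fraction remaining = 1.43/1.83 ≈ 0.78142.
n = log₂(1.83/1.43) = ln(1.2797)/ln 2 ≈ 0.35583 half-lives.
t = n × t½ = 0.35583 × 120 ≈ 42.699 days.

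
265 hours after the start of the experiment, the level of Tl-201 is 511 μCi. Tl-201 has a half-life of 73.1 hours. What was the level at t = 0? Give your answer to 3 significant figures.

Number of half-lives elapsed: n = 265/73.1 ≈ 3.6252.
A₀ = A × 2^n = 511 × 2^3.6252 = 511 × 12.339 ≈ 6305.3 μCi.

6310 μCi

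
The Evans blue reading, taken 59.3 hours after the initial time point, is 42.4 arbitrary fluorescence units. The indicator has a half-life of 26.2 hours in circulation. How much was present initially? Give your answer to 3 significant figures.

Number of half-lives elapsed: n = 59.3/26.2 ≈ 2.2634.
A₀ = A × 2^n = 42.4 × 2^2.2634 = 42.4 × 4.8011 ≈ 203.57 arbitrary fluorescence units.

204 arbitrary fluorescence units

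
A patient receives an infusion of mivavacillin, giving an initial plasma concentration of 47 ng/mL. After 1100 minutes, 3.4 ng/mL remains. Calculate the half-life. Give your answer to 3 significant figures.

290 minutes

A/A₀ = 3.4/47 ≈ 0.07234.
n = log₂(13.824) ≈ 3.7891 half-lives elapsed in 1100 minutes.
t½ = 1100/3.7891 ≈ 290.31 minutes.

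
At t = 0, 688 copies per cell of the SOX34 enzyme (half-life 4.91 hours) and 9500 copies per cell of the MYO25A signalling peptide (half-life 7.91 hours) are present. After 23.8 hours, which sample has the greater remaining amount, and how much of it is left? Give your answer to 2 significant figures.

SOX34 enzyme: 688 × (1/2)^4.8473 ≈ 23.901 copies per cell.
MYO25A signalling peptide: 9500 × (1/2)^3.0088 ≈ 1180.2 copies per cell.
MYO25A signalling peptide has more remaining, at ≈ 1180.2 copies per cell.

MYO25A signalling peptide, 1200 copies per cell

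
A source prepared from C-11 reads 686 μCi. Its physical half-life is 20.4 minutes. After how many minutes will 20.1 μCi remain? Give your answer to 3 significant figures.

104 minutes

Fraction remaining = 20.1/686 ≈ 0.0293.
n = log₂(686/20.1) = ln(34.129)/ln 2 ≈ 5.0929 half-lives.
t = n × t½ = 5.0929 × 20.4 ≈ 103.9 minutes.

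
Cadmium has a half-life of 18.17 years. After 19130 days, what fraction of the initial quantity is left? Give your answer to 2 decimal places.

19130 days = 52.411 years.
n = 52.411/18.17 ≈ 2.8845 half-lives.
Fraction remaining = (1/2)^2.8845 ≈ 0.13542.

0.14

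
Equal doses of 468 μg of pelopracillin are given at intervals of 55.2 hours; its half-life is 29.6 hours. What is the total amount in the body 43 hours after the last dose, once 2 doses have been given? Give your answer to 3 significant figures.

218 μg

The 2 doses were given 98.2, 43 hours ago.
Total = 468·(1/2)^(98.2/29.6) + 468·(1/2)^(43/29.6)
      = 46.942 + 170.98 ≈ 217.92 μg.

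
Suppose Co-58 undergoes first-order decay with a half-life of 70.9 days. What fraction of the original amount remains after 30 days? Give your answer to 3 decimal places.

n = 30/70.9 ≈ 0.42313 half-lives.
Fraction remaining = (1/2)^0.42313 ≈ 0.7458.

0.746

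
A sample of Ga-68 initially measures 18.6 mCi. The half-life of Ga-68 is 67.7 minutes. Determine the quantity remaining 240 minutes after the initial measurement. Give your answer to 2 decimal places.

Number of half-lives: n = 240/67.7 ≈ 3.5451.
Remaining = 18.6 × (1/2)^3.5451 = 18.6 × 0.085671 ≈ 1.5935 mCi.

1.59 mCi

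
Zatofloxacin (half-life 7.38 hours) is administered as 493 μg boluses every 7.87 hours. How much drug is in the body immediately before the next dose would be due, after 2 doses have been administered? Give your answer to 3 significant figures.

348 μg

The 2 doses were given 15.74, 7.87 hours ago.
Total = 493·(1/2)^(15.74/7.38) + 493·(1/2)^(7.87/7.38)
      = 112.41 + 235.41 ≈ 347.82 μg.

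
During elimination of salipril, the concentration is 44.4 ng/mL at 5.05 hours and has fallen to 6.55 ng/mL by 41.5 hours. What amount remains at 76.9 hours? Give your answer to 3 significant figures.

1.02 ng/mL

Over Δt = 41.5 − 5.05 = 36.45 hours, the level fell by a factor of 44.4/6.55 ≈ 6.7786.
n = log₂(6.7786) ≈ 2.761 half-lives, so t½ = 36.45/2.761 ≈ 13.202 hours.
From t = 41.5 to t = 76.9: 6.55 × (1/2)^((76.9−41.5)/13.202) ≈ 1.021 ng/mL.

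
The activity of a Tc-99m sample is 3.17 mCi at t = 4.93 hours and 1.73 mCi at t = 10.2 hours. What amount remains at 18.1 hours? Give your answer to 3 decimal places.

Over Δt = 10.2 − 4.93 = 5.27 hours, the level fell by a factor of 3.17/1.73 ≈ 1.8324.
n = log₂(1.8324) ≈ 0.87371 half-lives, so t½ = 5.27/0.87371 ≈ 6.0317 hours.
From t = 10.2 to t = 18.1: 1.73 × (1/2)^((18.1−10.2)/6.0317) ≈ 0.69787 mCi.

0.698 mCi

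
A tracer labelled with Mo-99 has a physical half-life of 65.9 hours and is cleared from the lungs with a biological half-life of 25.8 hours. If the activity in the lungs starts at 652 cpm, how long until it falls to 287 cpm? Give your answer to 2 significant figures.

22 hours

1/t_eff = 1/t_phys + 1/t_biol = 1/65.9 + 1/25.8 = 0.053934 per hour.
t_eff = 65.9 × 25.8 / (65.9 + 25.8) ≈ 18.541 hours.
n = log₂(652/287) ≈ 1.1838; t = 1.1838 × 18.541 ≈ 21.949 hours.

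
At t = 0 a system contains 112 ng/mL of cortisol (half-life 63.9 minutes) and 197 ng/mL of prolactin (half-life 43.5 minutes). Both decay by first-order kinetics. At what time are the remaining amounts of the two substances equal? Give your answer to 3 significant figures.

Set 112·(1/2)^(t/63.9) = 197·(1/2)^(t/43.5).
Taking log₂: log₂(112/197) = t·(1/63.9 − 1/43.5).
log₂(0.56853) = -0.8147; 1/63.9 − 1/43.5 = -0.0073391.
t = -0.8147 / -0.0073391 ≈ 111.01 minutes.

111 minutes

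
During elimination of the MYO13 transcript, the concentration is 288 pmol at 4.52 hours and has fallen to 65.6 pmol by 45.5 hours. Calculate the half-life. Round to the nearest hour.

19 hours

Over Δt = 45.5 − 4.52 = 40.98 hours, the level fell by a factor of 288/65.6 ≈ 4.3902.
n = log₂(4.3902) ≈ 2.1343 half-lives, so t½ = 40.98/2.1343 ≈ 19.201 hours.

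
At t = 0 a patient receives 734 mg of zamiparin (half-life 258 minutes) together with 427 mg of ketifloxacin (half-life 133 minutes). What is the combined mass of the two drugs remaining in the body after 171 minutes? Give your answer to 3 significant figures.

zamiparin: 734 × (1/2)^(171/258) = 734 × (1/2)^0.66279 ≈ 463.63 mg.
ketifloxacin: 427 × (1/2)^(171/133) = 427 × (1/2)^1.2857 ≈ 175.14 mg.
Total = 463.63 + 175.14 ≈ 638.78 mg.

639 mg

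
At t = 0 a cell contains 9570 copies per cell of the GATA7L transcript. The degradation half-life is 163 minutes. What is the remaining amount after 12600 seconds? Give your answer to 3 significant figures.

Convert the elapsed time: 12600 seconds = 210 minutes.
Number of half-lives: n = 210/163 ≈ 1.2883.
Remaining = 9570 × (1/2)^1.2883 = 9570 × 0.40942 ≈ 3918.2 copies per cell.

3920 copies per cell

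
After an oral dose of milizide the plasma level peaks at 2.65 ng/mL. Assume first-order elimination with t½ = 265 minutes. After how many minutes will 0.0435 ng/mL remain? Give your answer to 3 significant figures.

1570 minutes

Fraction remaining = 0.0435/2.65 ≈ 0.016415.
n = log₂(2.65/0.0435) = ln(60.92)/ln 2 ≈ 5.9288 half-lives.
t = n × t½ = 5.9288 × 265 ≈ 1571.1 minutes.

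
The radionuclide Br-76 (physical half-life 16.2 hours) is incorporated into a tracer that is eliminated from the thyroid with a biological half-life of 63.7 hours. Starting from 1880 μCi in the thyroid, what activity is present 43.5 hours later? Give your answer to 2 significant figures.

180 μCi

1/t_eff = 1/t_phys + 1/t_biol = 1/16.2 + 1/63.7 = 0.077427 per hour.
t_eff = 16.2 × 63.7 / (16.2 + 63.7) ≈ 12.915 hours.
Remaining = 1880 × (1/2)^(43.5/12.915) = 1880 × (1/2)^3.3681 ≈ 182.08 μCi.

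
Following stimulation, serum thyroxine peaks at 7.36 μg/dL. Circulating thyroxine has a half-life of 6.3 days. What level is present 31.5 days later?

Elapsed time is 5 half-lives (31.5/6.3).
Each half-life halves the amount: 7.36 × (1/2)^5 = 7.36/32 = 0.23 μg/dL.

0.23 μg/dL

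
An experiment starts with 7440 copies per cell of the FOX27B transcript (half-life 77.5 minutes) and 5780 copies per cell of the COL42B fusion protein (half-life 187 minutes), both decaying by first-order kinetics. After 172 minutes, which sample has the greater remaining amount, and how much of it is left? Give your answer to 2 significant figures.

COL42B fusion protein, 3100 copies per cell

FOX27B transcript: 7440 × (1/2)^2.2194 ≈ 1597.6 copies per cell.
COL42B fusion protein: 5780 × (1/2)^0.91979 ≈ 3055.2 copies per cell.
COL42B fusion protein has more remaining, at ≈ 3055.2 copies per cell.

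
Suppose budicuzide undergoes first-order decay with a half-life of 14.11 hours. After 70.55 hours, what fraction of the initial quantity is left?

0.03125

n = 70.55/14.11 ≈ 5 half-lives.
Fraction remaining = (1/2)^5 ≈ 0.03125.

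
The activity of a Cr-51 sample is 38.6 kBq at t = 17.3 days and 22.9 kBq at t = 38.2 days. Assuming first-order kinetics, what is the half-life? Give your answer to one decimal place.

27.7 days

Over Δt = 38.2 − 17.3 = 20.9 days, the level fell by a factor of 38.6/22.9 ≈ 1.6856.
n = log₂(1.6856) ≈ 0.75325 half-lives, so t½ = 20.9/0.75325 ≈ 27.746 days.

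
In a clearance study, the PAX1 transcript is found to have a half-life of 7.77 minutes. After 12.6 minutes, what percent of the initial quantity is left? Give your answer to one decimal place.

32.5%

n = 12.6/7.77 ≈ 1.6216 half-lives.
Fraction remaining = (1/2)^1.6216 ≈ 0.32497, i.e. 32.497%.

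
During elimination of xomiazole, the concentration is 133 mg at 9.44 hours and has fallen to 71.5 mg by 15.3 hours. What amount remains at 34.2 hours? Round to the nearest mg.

10 mg

Over Δt = 15.3 − 9.44 = 5.86 hours, the level fell by a factor of 133/71.5 ≈ 1.8601.
n = log₂(1.8601) ≈ 0.89541 half-lives, so t½ = 5.86/0.89541 ≈ 6.5445 hours.
From t = 15.3 to t = 34.2: 71.5 × (1/2)^((34.2−15.3)/6.5445) ≈ 9.6595 mg.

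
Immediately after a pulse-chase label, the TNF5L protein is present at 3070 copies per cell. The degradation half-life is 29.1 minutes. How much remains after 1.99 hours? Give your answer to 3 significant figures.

179 copies per cell

Convert the elapsed time: 1.99 hours = 119.4 minutes.
Number of half-lives: n = 119.4/29.1 ≈ 4.1031.
Remaining = 3070 × (1/2)^4.1031 = 3070 × 0.05819 ≈ 178.64 copies per cell.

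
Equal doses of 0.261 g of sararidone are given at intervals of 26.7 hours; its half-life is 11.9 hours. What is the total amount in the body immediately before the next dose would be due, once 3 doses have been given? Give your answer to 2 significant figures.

0.069 g

The 3 doses were given 80.1, 53.4, 26.7 hours ago.
Total = 0.261·(1/2)^(80.1/11.9) + 0.261·(1/2)^(53.4/11.9) + 0.261·(1/2)^(26.7/11.9)
      = 0.0024569 + 0.011636 + 0.055109 ≈ 0.069201 g.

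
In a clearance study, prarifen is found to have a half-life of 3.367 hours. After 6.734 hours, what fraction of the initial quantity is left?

n = 6.734/3.367 ≈ 2 half-lives.
Fraction remaining = (1/2)^2 ≈ 0.25.

0.25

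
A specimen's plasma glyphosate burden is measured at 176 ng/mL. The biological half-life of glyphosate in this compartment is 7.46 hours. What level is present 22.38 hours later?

Elapsed time is 3 half-lives (22.38/7.46).
Each half-life halves the amount: 176 × (1/2)^3 = 176/8 = 22 ng/mL.

22 ng/mL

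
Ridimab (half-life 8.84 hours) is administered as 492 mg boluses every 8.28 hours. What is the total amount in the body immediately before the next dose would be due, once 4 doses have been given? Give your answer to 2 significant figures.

The 4 doses were given 33.12, 24.84, 16.56, 8.28 hours ago.
Total = 492·(1/2)^(33.12/8.84) + 492·(1/2)^(24.84/8.84) + 492·(1/2)^(16.56/8.84) + 492·(1/2)^(8.28/8.84)
      = 36.654 + 70.159 + 134.29 + 257.04 ≈ 498.15 mg.

500 mg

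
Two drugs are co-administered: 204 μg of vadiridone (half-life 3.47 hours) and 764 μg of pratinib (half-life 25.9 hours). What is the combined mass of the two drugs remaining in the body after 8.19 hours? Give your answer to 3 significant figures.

653 μg

vadiridone: 204 × (1/2)^(8.19/3.47) = 204 × (1/2)^2.3602 ≈ 39.731 μg.
pratinib: 764 × (1/2)^(8.19/25.9) = 764 × (1/2)^0.31622 ≈ 613.62 μg.
Total = 39.731 + 613.62 ≈ 653.36 μg.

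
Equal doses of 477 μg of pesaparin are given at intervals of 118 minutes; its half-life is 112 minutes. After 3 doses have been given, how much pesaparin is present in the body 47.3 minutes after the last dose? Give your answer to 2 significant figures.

610 μg

The 3 doses were given 283.3, 165.3, 47.3 minutes ago.
Total = 477·(1/2)^(283.3/112) + 477·(1/2)^(165.3/112) + 477·(1/2)^(47.3/112)
      = 82.618 + 171.49 + 355.95 ≈ 610.05 μg.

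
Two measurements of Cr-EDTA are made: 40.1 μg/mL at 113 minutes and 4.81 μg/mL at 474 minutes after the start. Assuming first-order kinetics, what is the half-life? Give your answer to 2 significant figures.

120 minutes

Over Δt = 474 − 113 = 361 minutes, the level fell by a factor of 40.1/4.81 ≈ 8.3368.
n = log₂(8.3368) ≈ 3.0595 half-lives, so t½ = 361/3.0595 ≈ 117.99 minutes.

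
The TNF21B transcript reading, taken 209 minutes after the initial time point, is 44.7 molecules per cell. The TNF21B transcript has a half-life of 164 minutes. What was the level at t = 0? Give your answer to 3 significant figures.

Number of half-lives elapsed: n = 209/164 ≈ 1.2744.
A₀ = A × 2^n = 44.7 × 2^1.2744 = 44.7 × 2.419 ≈ 108.13 molecules per cell.

108 molecules per cell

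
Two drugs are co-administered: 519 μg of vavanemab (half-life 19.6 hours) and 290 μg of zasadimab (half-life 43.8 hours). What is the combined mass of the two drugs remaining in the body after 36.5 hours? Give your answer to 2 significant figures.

310 μg

vavanemab: 519 × (1/2)^(36.5/19.6) = 519 × (1/2)^1.8622 ≈ 142.75 μg.
zasadimab: 290 × (1/2)^(36.5/43.8) = 290 × (1/2)^0.83333 ≈ 162.76 μg.
Total = 142.75 + 162.76 ≈ 305.51 μg.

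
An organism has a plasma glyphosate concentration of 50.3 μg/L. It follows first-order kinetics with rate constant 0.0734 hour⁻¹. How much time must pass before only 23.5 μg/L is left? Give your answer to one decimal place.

10.4 hours

t½ = ln 2 / λ = 0.69315 / 0.0734 ≈ 9.4434 hours.
Fraction remaining = 23.5/50.3 ≈ 0.4672.
n = log₂(50.3/23.5) = ln(2.1404)/ln 2 ≈ 1.0979 half-lives.
t = n × t½ = 1.0979 × 9.4434 ≈ 10.368 hours.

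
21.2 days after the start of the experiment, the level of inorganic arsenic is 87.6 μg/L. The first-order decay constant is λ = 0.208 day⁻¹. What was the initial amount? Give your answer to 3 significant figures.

t½ = ln 2 / λ = 0.69315 / 0.208 ≈ 3.3324 days.
Number of half-lives elapsed: n = 21.2/3.3324 ≈ 6.3617.
A₀ = A × 2^n = 87.6 × 2^6.3617 = 87.6 × 82.237 ≈ 7203.9 μg/L.

7200 μg/L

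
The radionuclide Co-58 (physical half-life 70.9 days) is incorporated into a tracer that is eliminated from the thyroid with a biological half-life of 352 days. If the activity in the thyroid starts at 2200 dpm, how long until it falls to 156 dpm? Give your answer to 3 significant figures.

1/t_eff = 1/t_phys + 1/t_biol = 1/70.9 + 1/352 = 0.016945 per day.
t_eff = 70.9 × 352 / (70.9 + 352) ≈ 59.013 days.
n = log₂(2200/156) ≈ 3.8179; t = 3.8179 × 59.013 ≈ 225.31 days.

225 days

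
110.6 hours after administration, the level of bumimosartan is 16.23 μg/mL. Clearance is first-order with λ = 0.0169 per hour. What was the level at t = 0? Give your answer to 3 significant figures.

t½ = ln 2 / λ = 0.69315 / 0.0169 ≈ 41.015 hours.
Number of half-lives elapsed: n = 110.6/41.015 ≈ 2.6966.
A₀ = A × 2^n = 16.23 × 2^2.6966 = 16.23 × 6.4827 ≈ 105.21 μg/mL.

105 μg/mL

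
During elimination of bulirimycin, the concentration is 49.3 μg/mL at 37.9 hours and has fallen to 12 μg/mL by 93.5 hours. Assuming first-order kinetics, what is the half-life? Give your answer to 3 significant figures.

Over Δt = 93.5 − 37.9 = 55.6 hours, the level fell by a factor of 49.3/12 ≈ 4.1083.
n = log₂(4.1083) ≈ 2.0386 half-lives, so t½ = 55.6/2.0386 ≈ 27.274 hours.

27.3 hours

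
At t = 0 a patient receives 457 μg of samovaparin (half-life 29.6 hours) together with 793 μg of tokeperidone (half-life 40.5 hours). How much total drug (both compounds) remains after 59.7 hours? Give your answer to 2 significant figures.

400 μg

samovaparin: 457 × (1/2)^(59.7/29.6) = 457 × (1/2)^2.0169 ≈ 112.92 μg.
tokeperidone: 793 × (1/2)^(59.7/40.5) = 793 × (1/2)^1.4741 ≈ 285.45 μg.
Total = 112.92 + 285.45 ≈ 398.37 μg.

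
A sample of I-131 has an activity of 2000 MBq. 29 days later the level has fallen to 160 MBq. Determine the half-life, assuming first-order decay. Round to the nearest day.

8 days

A/A₀ = 160/2000 ≈ 0.08.
n = log₂(12.5) ≈ 3.6439 half-lives elapsed in 29 days.
t½ = 29/3.6439 ≈ 7.9586 days.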